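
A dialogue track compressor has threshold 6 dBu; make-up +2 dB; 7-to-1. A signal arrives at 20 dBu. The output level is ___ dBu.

Overshoot: 20 − 6 = 14 dB.
7:1 compression reduces that to 14/7 = 2 dB over.
That puts the output at 8 dBu; make-up adds 2 dB, giving 10 dBu.

10 dBu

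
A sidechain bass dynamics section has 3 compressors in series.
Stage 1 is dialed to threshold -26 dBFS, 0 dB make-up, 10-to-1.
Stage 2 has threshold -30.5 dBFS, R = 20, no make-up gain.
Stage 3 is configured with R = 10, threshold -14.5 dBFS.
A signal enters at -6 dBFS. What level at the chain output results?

-30.175 dBFS

Stage 1: -6 dBFS is 20 dB over -26 dBFS; at 10:1 that becomes 2 dB over, giving -24 dBFS.
Stage 2: -24 dBFS is 6.5 dB over -30.5 dBFS; at 20:1 that becomes 0.325 dB over, giving -30.175 dBFS.
Stage 3: -30.175 dBFS ≤ -14.5 dBFS, so stage 3 doesn't engage; output -30.175 dBFS.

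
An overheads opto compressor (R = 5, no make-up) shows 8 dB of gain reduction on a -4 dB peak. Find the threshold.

Gain reduction = -4 − (-12) = 8 dB; output overshoot = GR / (R − 1) = 8 / 4 = 2 dB.
Threshold = output − output overshoot = -12 − 2 = -14 dB.

-14 dB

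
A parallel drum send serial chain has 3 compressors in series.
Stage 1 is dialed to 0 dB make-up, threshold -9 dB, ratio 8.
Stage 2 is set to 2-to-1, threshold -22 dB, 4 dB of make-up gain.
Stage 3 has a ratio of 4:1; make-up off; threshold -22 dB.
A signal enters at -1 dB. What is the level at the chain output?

-19.25 dB

Stage 1: -1 dB is 8 dB over -9 dB; at 8:1 that becomes 1 dB over, giving -8 dB.
Stage 2: -8 dB is 14 dB over -22 dB; at 2:1 that becomes 7 dB over, giving -15 dB; +4 dB make-up → -11 dB.
Stage 3: -11 dB is 11 dB over -22 dB; at 4:1 that becomes 2.75 dB over, giving -19.25 dB.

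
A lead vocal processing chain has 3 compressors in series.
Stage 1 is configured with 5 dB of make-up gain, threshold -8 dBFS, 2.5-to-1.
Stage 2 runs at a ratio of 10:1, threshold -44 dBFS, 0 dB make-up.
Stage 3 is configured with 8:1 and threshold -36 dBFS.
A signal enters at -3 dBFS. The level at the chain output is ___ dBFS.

Stage 1: 5 dB above -8 dBFS, reduced 2.5:1 to 2 dB above → -6 dBFS; +5 dB make-up → -1 dBFS.
Stage 2: overshoot 43 dB → 43/10 = 4.3 dB → -39.7 dBFS.
Stage 3: -39.7 dBFS ≤ -36 dBFS, so stage 3 doesn't engage; output -39.7 dBFS.

-39.7 dBFS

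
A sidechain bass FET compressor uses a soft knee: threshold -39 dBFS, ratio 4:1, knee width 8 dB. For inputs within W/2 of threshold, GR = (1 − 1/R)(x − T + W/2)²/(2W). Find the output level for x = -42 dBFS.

x − T + W/2 = -42 − (-39) + 4 = 1.
GR = (1 − 1/4) × 1² / 16 = 0.75 × 1 / 16 = 0.046875 dB.
Output = -42 − 0.046875 = -42.046875 dBFS.

-42.046875 dBFS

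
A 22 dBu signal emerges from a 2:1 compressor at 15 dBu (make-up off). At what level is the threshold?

Gain reduction = 22 − 15 = 7 dB; output overshoot = GR / (R − 1) = 7 / 1 = 7 dB.
Threshold = output − output overshoot = 15 − 7 = 8 dBu.

8 dBu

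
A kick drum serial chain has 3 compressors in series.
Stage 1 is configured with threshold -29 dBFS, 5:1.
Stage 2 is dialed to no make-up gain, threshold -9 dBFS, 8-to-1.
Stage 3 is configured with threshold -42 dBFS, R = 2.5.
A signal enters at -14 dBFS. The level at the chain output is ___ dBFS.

Stage 1: 15 dB above -29 dBFS, reduced 5:1 to 3 dB above → -26 dBFS.
Stage 2: -26 dBFS is at or below the -9 dBFS threshold — no compression; output -26 dBFS.
Stage 3: 16 dB above -42 dBFS, reduced 2.5:1 to 6.4 dB above → -35.6 dBFS.

-35.6 dBFS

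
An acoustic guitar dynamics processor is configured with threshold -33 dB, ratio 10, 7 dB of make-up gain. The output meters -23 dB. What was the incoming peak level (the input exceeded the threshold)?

-3 dB

Stripping the +7 dB make-up gives -30 dB at the gain stage.
That's 3 dB above the -33 dB threshold.
Undo the ratio: input overshoot = 3 × 10 = 30 dB, giving input = -3 dB.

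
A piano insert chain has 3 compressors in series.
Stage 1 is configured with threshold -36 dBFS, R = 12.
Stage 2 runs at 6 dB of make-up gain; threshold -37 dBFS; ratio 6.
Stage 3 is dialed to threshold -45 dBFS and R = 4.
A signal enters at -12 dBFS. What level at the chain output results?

-41.375 dBFS

Stage 1: -12 dBFS is 24 dB over -36 dBFS; at 12:1 that becomes 2 dB over, giving -34 dBFS.
Stage 2: 3 dB above -37 dBFS, reduced 6:1 to 0.5 dB above → -36.5 dBFS; +6 dB make-up → -30.5 dBFS.
Stage 3: 14.5 dB above -45 dBFS, reduced 4:1 to 3.625 dB above → -41.375 dBFS.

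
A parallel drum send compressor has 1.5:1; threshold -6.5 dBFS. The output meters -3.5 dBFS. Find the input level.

That's 3 dB above the -6.5 dBFS threshold.
Input overshoot = R × output overshoot = 4.5 dB → input = -6.5 + 4.5 = -2 dBFS.

-2 dBFS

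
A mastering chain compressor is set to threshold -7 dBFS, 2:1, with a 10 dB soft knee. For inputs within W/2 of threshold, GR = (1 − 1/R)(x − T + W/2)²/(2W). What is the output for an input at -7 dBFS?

-7.625 dBFS

x − T + W/2 = -7 − (-7) + 5 = 5.
GR = (1 − 1/2) × 5² / 20 = 0.5 × 25 / 20 = 0.625 dB.
Output = -7 − 0.625 = -7.625 dBFS.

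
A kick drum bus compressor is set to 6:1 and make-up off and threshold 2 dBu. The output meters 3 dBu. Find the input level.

8 dBu

The compressed level sits 3 − 2 = 1 dB over threshold.
Before 6:1 compression the overshoot was 1 × 6 = 6 dB, so input = 2 + 6 = 8 dBu.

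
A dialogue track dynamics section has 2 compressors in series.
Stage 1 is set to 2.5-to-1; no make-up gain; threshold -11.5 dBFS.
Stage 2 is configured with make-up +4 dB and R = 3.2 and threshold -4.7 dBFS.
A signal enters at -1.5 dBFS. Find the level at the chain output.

Stage 1: -1.5 dBFS is 10 dB over -11.5 dBFS; at 2.5:1 that becomes 4 dB over, giving -7.5 dBFS.
Stage 2: below threshold (-7.5 ≤ -4.7); passes unchanged; make-up brings it to -3.5 dBFS.

-3.5 dBFS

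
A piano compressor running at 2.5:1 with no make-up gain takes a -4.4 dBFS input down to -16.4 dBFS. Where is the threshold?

-24.4 dBFS

Input is 20 dB above T (since output overshoot × R = input overshoot: (-16.4 − T)·2.5 = -4.4 − T gives T = -24.4 dBFS).
Check: -24.4 + (-4.4 − (-24.4))/2.5 = -24.4 + 8 = -16.4 dBFS. ✓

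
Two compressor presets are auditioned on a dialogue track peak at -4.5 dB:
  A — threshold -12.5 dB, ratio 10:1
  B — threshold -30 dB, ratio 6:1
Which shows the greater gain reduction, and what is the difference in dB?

A: GR = 8 − 8/10 = 7.2 dB.
B: GR = 25.5 − 25.5/6 = 21.25 dB.
B reduces 14.05 dB more.

B, by 14.05 dB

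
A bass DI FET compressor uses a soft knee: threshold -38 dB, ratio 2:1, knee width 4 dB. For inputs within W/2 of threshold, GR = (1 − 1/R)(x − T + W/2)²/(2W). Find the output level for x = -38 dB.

x − T + W/2 = -38 − (-38) + 2 = 2.
GR = (1 − 1/2) × 2² / 8 = 0.5 × 4 / 8 = 0.25 dB.
Output = -38 − 0.25 = -38.25 dB.

-38.25 dB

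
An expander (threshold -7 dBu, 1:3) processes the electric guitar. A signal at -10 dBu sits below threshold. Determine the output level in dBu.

The input is 3 dB below the -7 dBu threshold.
A 1:3 expander multiplies undershoot by 3: 3 × 3 = 9 dB below threshold.
Output = -7 − 9 = -16 dBu.

-16 dBu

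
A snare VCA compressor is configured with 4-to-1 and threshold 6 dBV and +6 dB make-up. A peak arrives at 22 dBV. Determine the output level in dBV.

The input is 16 dB above the 6 dBV threshold.
At 4:1 the overshoot is divided by 4, leaving 4 dB above threshold.
So the level is 6 + 4 = 10 dBV; make-up adds 6 dB, giving 16 dBV.

16 dBV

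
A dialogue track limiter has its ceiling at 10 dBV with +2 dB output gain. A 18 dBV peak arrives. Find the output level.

A brickwall limiter is an ∞:1 compressor: any input above the ceiling is clamped to 10 dBV.
Output gain then adds 2 dB: 10 + 2 = 12 dBV.

12 dBV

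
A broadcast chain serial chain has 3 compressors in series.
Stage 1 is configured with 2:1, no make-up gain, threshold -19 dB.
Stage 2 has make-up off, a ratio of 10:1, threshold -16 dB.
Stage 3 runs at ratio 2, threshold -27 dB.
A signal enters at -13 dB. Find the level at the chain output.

Stage 1: 6 dB above -19 dB, reduced 2:1 to 3 dB above → -16 dB.
Stage 2: -16 dB ≤ -16 dB, so stage 2 doesn't engage; output -16 dB.
Stage 3: overshoot 11 dB → 11/2 = 5.5 dB → -21.5 dB.

-21.5 dB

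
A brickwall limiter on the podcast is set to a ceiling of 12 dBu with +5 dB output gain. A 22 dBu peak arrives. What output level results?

17 dBu

The limiter clamps the peak to its 12 dBu ceiling.
Output gain then adds 5 dB: 12 + 5 = 17 dBu.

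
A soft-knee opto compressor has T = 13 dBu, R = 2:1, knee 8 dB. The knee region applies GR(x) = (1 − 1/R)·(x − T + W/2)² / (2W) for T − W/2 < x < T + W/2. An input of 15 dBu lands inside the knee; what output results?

x − T + W/2 = 15 − 13 + 4 = 6.
GR = (1 − 1/2) × 6² / 16 = 0.5 × 36 / 16 = 1.125 dB.
Output = 15 − 1.125 = 13.875 dBu.

13.875 dBu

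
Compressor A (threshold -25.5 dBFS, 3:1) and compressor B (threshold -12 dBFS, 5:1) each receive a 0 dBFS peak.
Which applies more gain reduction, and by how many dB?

A: overshoot 25.5 dB → output overshoot 8.5 dB → GR 17 dB.
B: overshoot 12 dB → output overshoot 2.4 dB → GR 9.6 dB.
A reduces 7.4 dB more.

A, by 7.4 dB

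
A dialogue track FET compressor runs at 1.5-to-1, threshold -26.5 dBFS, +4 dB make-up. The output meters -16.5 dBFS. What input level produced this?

Remove make-up: -16.5 − 4 = -20.5 dBFS.
Post-compression overshoot = -20.5 − (-26.5) = 6 dB.
Before 1.5:1 compression the overshoot was 6 × 1.5 = 9 dB, so input = -26.5 + 9 = -17.5 dBFS.

-17.5 dBFS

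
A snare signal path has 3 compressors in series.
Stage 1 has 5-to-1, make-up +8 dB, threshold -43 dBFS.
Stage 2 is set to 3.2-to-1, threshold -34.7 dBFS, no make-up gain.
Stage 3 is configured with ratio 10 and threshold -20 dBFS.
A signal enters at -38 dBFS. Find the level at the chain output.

Stage 1: 5 dB above -43 dBFS, reduced 5:1 to 1 dB above → -42 dBFS; +8 dB make-up → -34 dBFS.
Stage 2: -34 dBFS is 0.7 dB over -34.7 dBFS; at 3.2:1 that becomes 0.21875 dB over, giving -34.48125 dBFS.
Stage 3: -34.48125 dBFS is at or below the -20 dBFS threshold — no compression; output -34.48125 dBFS.

-34.48125 dBFS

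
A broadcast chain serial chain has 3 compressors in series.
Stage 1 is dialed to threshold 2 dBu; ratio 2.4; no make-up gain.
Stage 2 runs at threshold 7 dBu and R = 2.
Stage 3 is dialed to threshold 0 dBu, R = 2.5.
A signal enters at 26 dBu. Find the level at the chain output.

3.8 dBu

Stage 1: overshoot 24 dB → 24/2.4 = 10 dB → 12 dBu.
Stage 2: overshoot 5 dB → 5/2 = 2.5 dB → 9.5 dBu.
Stage 3: 9.5 dBu is 9.5 dB over 0 dBu; at 2.5:1 that becomes 3.8 dB over, giving 3.8 dBu.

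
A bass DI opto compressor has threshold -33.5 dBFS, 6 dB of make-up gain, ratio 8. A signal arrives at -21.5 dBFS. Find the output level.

The input is 12 dB above the -33.5 dBFS threshold.
At 8:1 the overshoot is divided by 8, leaving 1.5 dB above threshold.
So the level is -33.5 + 1.5 = -32 dBFS; make-up adds 6 dB, giving -26 dBFS.

-26 dBFS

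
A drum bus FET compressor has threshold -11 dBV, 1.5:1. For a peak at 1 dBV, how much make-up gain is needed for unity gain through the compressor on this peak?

The peak compresses to -11 + 12/1.5 = -3 dBV.
To reach 1 dBV requires 1 − (-3) = 4 dB of make-up.

4 dB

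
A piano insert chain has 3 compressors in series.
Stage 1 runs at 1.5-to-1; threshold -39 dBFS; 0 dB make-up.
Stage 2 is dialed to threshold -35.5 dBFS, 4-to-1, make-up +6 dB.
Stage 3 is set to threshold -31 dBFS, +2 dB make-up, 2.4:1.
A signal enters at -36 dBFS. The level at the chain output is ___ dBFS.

Stage 1: 3 dB above -39 dBFS, reduced 1.5:1 to 2 dB above → -37 dBFS.
Stage 2: -37 dBFS is at or below the -35.5 dBFS threshold — no compression; make-up brings it to -31 dBFS.
Stage 3: below threshold (-31 ≤ -31); passes unchanged; make-up brings it to -29 dBFS.

-29 dBFS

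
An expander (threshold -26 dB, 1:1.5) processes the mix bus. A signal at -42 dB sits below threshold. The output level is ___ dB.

Undershoot = (-26) − (-42) = 16 dB.
At 1:1.5, that expands to 24 dB under threshold.
Output = -26 − 24 = -50 dB.

-50 dB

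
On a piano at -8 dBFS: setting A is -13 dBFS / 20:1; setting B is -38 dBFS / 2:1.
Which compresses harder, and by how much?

B, by 10.25 dB

A: GR = 5 − 5/20 = 4.75 dB.
B: GR = 30 − 30/2 = 15 dB.
B applies 10.25 dB more gain reduction.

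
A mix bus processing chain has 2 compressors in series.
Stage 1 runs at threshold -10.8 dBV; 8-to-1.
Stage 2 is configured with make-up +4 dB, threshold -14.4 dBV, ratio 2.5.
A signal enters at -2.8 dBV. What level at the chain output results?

Stage 1: 8 dB above -10.8 dBV, reduced 8:1 to 1 dB above → -9.8 dBV.
Stage 2: overshoot 4.6 dB → 4.6/2.5 = 1.84 dB → -12.56 dBV; +4 dB make-up → -8.56 dBV.

-8.56 dBV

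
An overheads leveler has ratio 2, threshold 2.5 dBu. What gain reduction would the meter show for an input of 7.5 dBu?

2.5 dB

7.5 dBu exceeds the threshold by 5 dB.
A 2:1 ratio leaves 2.5 dB of that excess.
So the signal is attenuated by 5 − 2.5 = 2.5 dB.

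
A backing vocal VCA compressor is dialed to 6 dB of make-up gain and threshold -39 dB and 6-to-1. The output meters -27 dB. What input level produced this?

Stripping the +6 dB make-up gives -33 dB at the gain stage.
Post-compression overshoot = -33 − (-39) = 6 dB.
Input overshoot = R × output overshoot = 36 dB → input = -39 + 36 = -3 dB.

-3 dB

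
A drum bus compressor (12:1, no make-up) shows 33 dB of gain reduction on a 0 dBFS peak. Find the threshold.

Gain reduction = 0 − (-33) = 33 dB; output overshoot = GR / (R − 1) = 33 / 11 = 3 dB.
Threshold = output − output overshoot = -33 − 3 = -36 dBFS.

-36 dBFS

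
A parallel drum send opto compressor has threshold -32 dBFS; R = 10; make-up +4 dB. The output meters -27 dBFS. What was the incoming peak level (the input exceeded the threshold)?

Stripping the +4 dB make-up gives -31 dBFS at the gain stage.
The compressed level sits -31 − (-32) = 1 dB over threshold.
Input overshoot = R × output overshoot = 10 dB → input = -32 + 10 = -22 dBFS.

-22 dBFS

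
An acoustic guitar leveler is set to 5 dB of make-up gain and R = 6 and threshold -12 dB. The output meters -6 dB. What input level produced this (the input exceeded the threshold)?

Before make-up, the level was -6 − 5 = -11 dB.
Post-compression overshoot = -11 − (-12) = 1 dB.
Undo the ratio: input overshoot = 1 × 6 = 6 dB, giving input = -6 dB.

-6 dB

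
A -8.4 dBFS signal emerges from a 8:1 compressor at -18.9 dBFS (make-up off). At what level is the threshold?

-20.4 dBFS

Let T be the threshold. Output overshoot = (input overshoot)/R, so -18.9 − T = (-8.4 − T)/8.
8·(-18.9 − T) = -8.4 − T → 7·T = -151.2 − (-8.4) = -142.8.
T = -142.8/7 = -20.4 dBFS.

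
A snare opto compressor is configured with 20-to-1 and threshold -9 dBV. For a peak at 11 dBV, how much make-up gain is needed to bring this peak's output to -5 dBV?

3 dB

Without make-up, output = threshold + overshoot/20 = -9 + 1 = -8 dBV.
Gap to target: 3 dB.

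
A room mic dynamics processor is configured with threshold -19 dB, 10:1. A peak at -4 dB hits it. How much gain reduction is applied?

13.5 dB

The signal is 15 dB above threshold.
A 10:1 ratio leaves 1.5 dB of that excess.
GR = overshoot in − overshoot out = 15 − 1.5 = 13.5 dB.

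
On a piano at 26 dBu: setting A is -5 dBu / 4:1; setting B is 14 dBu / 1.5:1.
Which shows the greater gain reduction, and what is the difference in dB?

A: 31 dB over, compressed to 7.75 dB over, so 23.25 dB of GR.
B: 12 dB over, compressed to 8 dB over, so 4 dB of GR.
A applies 19.25 dB more gain reduction.

A, by 19.25 dB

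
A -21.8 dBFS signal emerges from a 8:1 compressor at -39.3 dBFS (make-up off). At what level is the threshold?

-41.8 dBFS

Let T be the threshold. Output overshoot = (input overshoot)/R, so -39.3 − T = (-21.8 − T)/8.
8·(-39.3 − T) = -21.8 − T → 7·T = -314.4 − (-21.8) = -292.6.
T = -292.6/7 = -41.8 dBFS.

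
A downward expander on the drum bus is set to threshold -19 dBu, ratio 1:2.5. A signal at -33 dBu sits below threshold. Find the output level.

Undershoot = (-19) − (-33) = 14 dB.
At 1:2.5, that expands to 35 dB under threshold.
Output = -19 − 35 = -54 dBu.

-54 dBu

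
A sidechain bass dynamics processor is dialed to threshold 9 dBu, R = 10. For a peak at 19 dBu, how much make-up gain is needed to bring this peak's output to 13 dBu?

3 dB

The peak compresses to 9 + 10/10 = 10 dBu.
To reach 13 dBu requires 13 − 10 = 3 dB of make-up.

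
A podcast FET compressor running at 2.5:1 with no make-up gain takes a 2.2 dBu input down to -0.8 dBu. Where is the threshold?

Gain reduction = 2.2 − (-0.8) = 3 dB; output overshoot = GR / (R − 1) = 3 / 1.5 = 2 dB.
Threshold = output − output overshoot = -0.8 − 2 = -2.8 dBu.

-2.8 dBu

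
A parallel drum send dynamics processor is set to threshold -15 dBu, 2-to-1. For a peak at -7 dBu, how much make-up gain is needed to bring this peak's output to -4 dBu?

7 dB

Overshoot 8 dB → 8/2 = 4 dB after compression, so the compressed level is -15 + 4 = -11 dBu.
Make-up = target − compressed = -4 − (-11) = 7 dB.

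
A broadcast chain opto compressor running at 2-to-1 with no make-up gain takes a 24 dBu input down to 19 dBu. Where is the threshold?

Input is 10 dB above T (since output overshoot × R = input overshoot: (19 − T)·2 = 24 − T gives T = 14 dBu).
Check: 14 + (24 − 14)/2 = 14 + 5 = 19 dBu. ✓

14 dBu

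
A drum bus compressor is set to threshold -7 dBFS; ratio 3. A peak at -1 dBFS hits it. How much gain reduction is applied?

4 dB

The signal is 6 dB above threshold.
After 3:1 compression the overshoot becomes 6/3 = 2 dB.
So the signal is attenuated by 6 − 2 = 4 dB.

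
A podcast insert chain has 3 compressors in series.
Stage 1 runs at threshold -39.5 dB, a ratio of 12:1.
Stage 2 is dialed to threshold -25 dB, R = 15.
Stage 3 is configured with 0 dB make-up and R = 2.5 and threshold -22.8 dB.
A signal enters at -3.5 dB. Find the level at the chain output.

Stage 1: -3.5 dB is 36 dB over -39.5 dB; at 12:1 that becomes 3 dB over, giving -36.5 dB.
Stage 2: -36.5 dB is at or below the -25 dB threshold — no compression; output -36.5 dB.
Stage 3: -36.5 dB is at or below the -22.8 dB threshold — no compression; output -36.5 dB.

-36.5 dB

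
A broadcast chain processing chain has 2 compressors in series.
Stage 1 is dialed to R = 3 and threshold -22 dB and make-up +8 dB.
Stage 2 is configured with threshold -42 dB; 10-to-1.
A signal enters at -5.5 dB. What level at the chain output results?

-38.65 dB

Stage 1: overshoot 16.5 dB → 16.5/3 = 5.5 dB → -16.5 dB; +8 dB make-up → -8.5 dB.
Stage 2: 33.5 dB above -42 dB, reduced 10:1 to 3.35 dB above → -38.65 dB.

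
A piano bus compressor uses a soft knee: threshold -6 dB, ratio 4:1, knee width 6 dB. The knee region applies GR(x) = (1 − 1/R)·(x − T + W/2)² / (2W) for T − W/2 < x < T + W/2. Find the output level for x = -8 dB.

x − T + W/2 = -8 − (-6) + 3 = 1.
GR = (1 − 1/4) × 1² / 12 = 0.75 × 1 / 12 = 0.0625 dB.
Output = -8 − 0.0625 = -8.0625 dB.

-8.0625 dB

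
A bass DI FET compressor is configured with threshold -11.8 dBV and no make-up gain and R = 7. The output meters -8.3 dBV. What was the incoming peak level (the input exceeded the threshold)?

The compressed level sits -8.3 − (-11.8) = 3.5 dB over threshold.
Input overshoot = R × output overshoot = 24.5 dB → input = -11.8 + 24.5 = 12.7 dBV.

12.7 dBV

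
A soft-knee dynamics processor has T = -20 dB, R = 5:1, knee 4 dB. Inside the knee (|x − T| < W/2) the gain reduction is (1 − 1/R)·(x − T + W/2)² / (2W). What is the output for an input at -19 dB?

-19.9 dB

x − T + W/2 = -19 − (-20) + 2 = 3.
GR = (1 − 1/5) × 3² / 8 = 0.8 × 9 / 8 = 0.9 dB.
Output = -19 − 0.9 = -19.9 dB.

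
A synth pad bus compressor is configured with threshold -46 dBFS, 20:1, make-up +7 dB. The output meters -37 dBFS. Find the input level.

Stripping the +7 dB make-up gives -44 dBFS at the gain stage.
Post-compression overshoot = -44 − (-46) = 2 dB.
Input overshoot = R × output overshoot = 40 dB → input = -46 + 40 = -6 dBFS.

-6 dBFS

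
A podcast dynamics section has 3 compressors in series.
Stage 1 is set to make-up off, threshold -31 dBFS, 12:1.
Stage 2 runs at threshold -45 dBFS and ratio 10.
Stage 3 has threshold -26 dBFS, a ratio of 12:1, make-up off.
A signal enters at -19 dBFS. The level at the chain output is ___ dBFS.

-43.5 dBFS

Stage 1: overshoot 12 dB → 12/12 = 1 dB → -30 dBFS.
Stage 2: -30 dBFS is 15 dB over -45 dBFS; at 10:1 that becomes 1.5 dB over, giving -43.5 dBFS.
Stage 3: below threshold (-43.5 ≤ -26); passes unchanged; output -43.5 dBFS.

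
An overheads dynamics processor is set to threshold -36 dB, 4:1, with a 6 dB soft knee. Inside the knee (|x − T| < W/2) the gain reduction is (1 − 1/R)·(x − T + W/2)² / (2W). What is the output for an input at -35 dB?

-36 dB

x − T + W/2 = -35 − (-36) + 3 = 4.
GR = (1 − 1/4) × 4² / 12 = 0.75 × 16 / 12 = 1 dB.
Output = -35 − 1 = -36 dB.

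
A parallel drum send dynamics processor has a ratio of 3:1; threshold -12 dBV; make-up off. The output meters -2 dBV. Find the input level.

18 dBV

Post-compression overshoot = -2 − (-12) = 10 dB.
Input overshoot = R × output overshoot = 30 dB → input = -12 + 30 = 18 dBV.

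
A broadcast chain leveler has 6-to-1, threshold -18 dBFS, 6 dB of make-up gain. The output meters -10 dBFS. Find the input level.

-6 dBFS

Stripping the +6 dB make-up gives -16 dBFS at the gain stage.
Post-compression overshoot = -16 − (-18) = 2 dB.
Input overshoot = R × output overshoot = 12 dB → input = -18 + 12 = -6 dBFS.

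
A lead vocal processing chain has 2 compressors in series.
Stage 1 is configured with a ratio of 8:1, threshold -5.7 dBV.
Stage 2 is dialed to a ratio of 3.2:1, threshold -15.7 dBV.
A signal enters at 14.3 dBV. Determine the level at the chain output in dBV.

Stage 1: overshoot 20 dB → 20/8 = 2.5 dB → -3.2 dBV.
Stage 2: 12.5 dB above -15.7 dBV, reduced 3.2:1 to 3.90625 dB above → -11.79375 dBV.

-11.79375 dBV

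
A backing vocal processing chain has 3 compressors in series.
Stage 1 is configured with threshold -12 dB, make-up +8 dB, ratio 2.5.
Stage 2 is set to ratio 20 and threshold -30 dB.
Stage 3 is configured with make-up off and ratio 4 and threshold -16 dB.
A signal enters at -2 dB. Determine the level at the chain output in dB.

-28.5 dB

Stage 1: overshoot 10 dB → 10/2.5 = 4 dB → -8 dB; +8 dB make-up → 0 dB.
Stage 2: 0 dB is 30 dB over -30 dB; at 20:1 that becomes 1.5 dB over, giving -28.5 dB.
Stage 3: -28.5 dB is at or below the -16 dB threshold — no compression; output -28.5 dB.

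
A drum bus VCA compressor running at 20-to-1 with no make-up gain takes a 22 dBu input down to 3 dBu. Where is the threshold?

2 dBu

Let T be the threshold. Output overshoot = (input overshoot)/R, so 3 − T = (22 − T)/20.
20·(3 − T) = 22 − T → 19·T = 60 − 22 = 38.
T = 38/19 = 2 dBu.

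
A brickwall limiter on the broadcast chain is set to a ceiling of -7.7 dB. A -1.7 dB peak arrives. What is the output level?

-7.7 dB

At ∞:1, everything above -7.7 dB is held at the ceiling.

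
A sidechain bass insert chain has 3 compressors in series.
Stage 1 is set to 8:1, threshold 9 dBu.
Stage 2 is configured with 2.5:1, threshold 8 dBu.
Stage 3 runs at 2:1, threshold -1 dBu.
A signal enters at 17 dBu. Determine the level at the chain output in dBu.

Stage 1: 17 dBu is 8 dB over 9 dBu; at 8:1 that becomes 1 dB over, giving 10 dBu.
Stage 2: overshoot 2 dB → 2/2.5 = 0.8 dB → 8.8 dBu.
Stage 3: 9.8 dB above -1 dBu, reduced 2:1 to 4.9 dB above → 3.9 dBu.

3.9 dBu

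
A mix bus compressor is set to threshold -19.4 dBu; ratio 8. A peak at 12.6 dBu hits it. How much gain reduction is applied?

12.6 dBu exceeds the threshold by 32 dB.
At 8:1, output sits 32/8 = 4 dB above threshold.
So the signal is attenuated by 32 − 4 = 28 dB.

28 dB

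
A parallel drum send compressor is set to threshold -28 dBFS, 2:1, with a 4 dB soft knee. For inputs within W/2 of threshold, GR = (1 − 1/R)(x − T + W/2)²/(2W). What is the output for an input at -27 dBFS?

x − T + W/2 = -27 − (-28) + 2 = 3.
GR = (1 − 1/2) × 3² / 8 = 0.5 × 9 / 8 = 0.5625 dB.
Output = -27 − 0.5625 = -27.5625 dBFS.

-27.5625 dBFS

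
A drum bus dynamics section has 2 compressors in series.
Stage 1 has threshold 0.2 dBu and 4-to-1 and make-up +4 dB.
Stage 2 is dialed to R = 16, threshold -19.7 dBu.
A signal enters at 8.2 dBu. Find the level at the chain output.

-18.08125 dBu

Stage 1: overshoot 8 dB → 8/4 = 2 dB → 2.2 dBu; +4 dB make-up → 6.2 dBu.
Stage 2: 25.9 dB above -19.7 dBu, reduced 16:1 to 1.61875 dB above → -18.08125 dBu.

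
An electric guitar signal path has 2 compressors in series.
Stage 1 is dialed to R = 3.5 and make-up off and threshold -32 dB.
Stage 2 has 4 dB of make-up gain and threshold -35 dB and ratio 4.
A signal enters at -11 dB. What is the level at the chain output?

-28.75 dB

Stage 1: -11 dB is 21 dB over -32 dB; at 3.5:1 that becomes 6 dB over, giving -26 dB.
Stage 2: -26 dB is 9 dB over -35 dB; at 4:1 that becomes 2.25 dB over, giving -32.75 dB; +4 dB make-up → -28.75 dB.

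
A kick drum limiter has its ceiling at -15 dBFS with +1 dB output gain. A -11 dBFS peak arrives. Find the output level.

At ∞:1, everything above -15 dBFS is held at the ceiling.
Output gain then adds 1 dB: -15 + 1 = -14 dBFS.

-14 dBFS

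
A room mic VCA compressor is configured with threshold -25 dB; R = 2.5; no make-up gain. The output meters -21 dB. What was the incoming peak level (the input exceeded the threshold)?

-15 dB

The compressed level sits -21 − (-25) = 4 dB over threshold.
Undo the ratio: input overshoot = 4 × 2.5 = 10 dB, giving input = -15 dB.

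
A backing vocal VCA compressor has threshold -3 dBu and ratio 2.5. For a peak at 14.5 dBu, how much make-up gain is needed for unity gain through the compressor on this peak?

10.5 dB

Without make-up, output = threshold + overshoot/2.5 = -3 + 7 = 4 dBu.
Gap to target: 10.5 dB.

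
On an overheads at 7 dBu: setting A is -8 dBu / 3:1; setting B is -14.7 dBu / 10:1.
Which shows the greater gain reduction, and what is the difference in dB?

B, by 9.53 dB

A: overshoot 15 dB → output overshoot 5 dB → GR 10 dB.
B: overshoot 21.7 dB → output overshoot 2.17 dB → GR 19.53 dB.
B reduces 9.53 dB more.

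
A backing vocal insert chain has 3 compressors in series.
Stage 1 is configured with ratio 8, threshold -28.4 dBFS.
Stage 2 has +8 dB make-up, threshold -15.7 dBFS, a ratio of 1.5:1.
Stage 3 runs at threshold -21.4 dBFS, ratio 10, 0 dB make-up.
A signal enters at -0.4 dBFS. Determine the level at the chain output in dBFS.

Stage 1: -0.4 dBFS is 28 dB over -28.4 dBFS; at 8:1 that becomes 3.5 dB over, giving -24.9 dBFS.
Stage 2: below threshold (-24.9 ≤ -15.7); passes unchanged; make-up brings it to -16.9 dBFS.
Stage 3: 4.5 dB above -21.4 dBFS, reduced 10:1 to 0.45 dB above → -20.95 dBFS.

-20.95 dBFS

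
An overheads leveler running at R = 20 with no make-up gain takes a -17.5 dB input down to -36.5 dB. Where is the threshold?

Input is 20 dB above T (since output overshoot × R = input overshoot: (-36.5 − T)·20 = -17.5 − T gives T = -37.5 dB).
Check: -37.5 + (-17.5 − (-37.5))/20 = -37.5 + 1 = -36.5 dB. ✓

-37.5 dB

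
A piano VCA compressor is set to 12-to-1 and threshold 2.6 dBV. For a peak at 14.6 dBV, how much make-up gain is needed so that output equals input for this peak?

11 dB

The peak compresses to 2.6 + 12/12 = 3.6 dBV.
To reach 14.6 dBV requires 14.6 − 3.6 = 11 dB of make-up.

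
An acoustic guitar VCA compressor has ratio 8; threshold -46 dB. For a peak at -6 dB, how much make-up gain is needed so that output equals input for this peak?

Without make-up, output = threshold + overshoot/8 = -46 + 5 = -41 dB.
Gap to target: 35 dB.

35 dB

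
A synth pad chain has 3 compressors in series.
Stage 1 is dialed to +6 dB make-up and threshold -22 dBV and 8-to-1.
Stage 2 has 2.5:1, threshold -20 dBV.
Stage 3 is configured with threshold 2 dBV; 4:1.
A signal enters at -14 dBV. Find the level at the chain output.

-18 dBV

Stage 1: -14 dBV is 8 dB over -22 dBV; at 8:1 that becomes 1 dB over, giving -21 dBV; +6 dB make-up → -15 dBV.
Stage 2: overshoot 5 dB → 5/2.5 = 2 dB → -18 dBV.
Stage 3: -18 dBV is at or below the 2 dBV threshold — no compression; output -18 dBV.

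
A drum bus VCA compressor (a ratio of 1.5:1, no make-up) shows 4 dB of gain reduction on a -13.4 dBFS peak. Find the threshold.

-25.4 dBFS

Gain reduction = -13.4 − (-17.4) = 4 dB; output overshoot = GR / (R − 1) = 4 / 0.5 = 8 dB.
Threshold = output − output overshoot = -17.4 − 8 = -25.4 dBFS.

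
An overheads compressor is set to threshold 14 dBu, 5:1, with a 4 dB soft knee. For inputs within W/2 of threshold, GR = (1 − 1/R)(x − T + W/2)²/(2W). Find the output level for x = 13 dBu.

x − T + W/2 = 13 − 14 + 2 = 1.
GR = (1 − 1/5) × 1² / 8 = 0.8 × 1 / 8 = 0.1 dB.
Output = 13 − 0.1 = 12.9 dBu.

12.9 dBu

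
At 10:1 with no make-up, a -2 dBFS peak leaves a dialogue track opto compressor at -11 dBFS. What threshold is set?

-12 dBFS

Input is 10 dB above T (since output overshoot × R = input overshoot: (-11 − T)·10 = -2 − T gives T = -12 dBFS).
Check: -12 + (-2 − (-12))/10 = -12 + 1 = -11 dBFS. ✓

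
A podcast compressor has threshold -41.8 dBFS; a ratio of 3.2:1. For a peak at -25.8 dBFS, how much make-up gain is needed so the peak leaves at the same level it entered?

The peak compresses to -41.8 + 16/3.2 = -36.8 dBFS.
To reach -25.8 dBFS requires -25.8 − (-36.8) = 11 dB of make-up.

11 dB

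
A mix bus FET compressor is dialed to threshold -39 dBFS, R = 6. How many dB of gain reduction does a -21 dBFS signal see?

The signal is 18 dB above threshold.
At 6:1, output sits 18/6 = 3 dB above threshold.
GR = overshoot in − overshoot out = 18 − 3 = 15 dB.

15 dB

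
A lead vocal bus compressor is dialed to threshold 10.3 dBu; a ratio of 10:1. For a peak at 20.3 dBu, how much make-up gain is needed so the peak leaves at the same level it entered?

Overshoot 10 dB → 10/10 = 1 dB after compression, so the compressed level is 10.3 + 1 = 11.3 dBu.
Make-up = target − compressed = 20.3 − 11.3 = 9 dB.

9 dB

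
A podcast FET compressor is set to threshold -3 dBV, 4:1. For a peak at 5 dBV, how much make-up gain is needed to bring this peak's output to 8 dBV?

Overshoot 8 dB → 8/4 = 2 dB after compression, so the compressed level is -3 + 2 = -1 dBV.
Make-up = target − compressed = 8 − (-1) = 9 dB.

9 dB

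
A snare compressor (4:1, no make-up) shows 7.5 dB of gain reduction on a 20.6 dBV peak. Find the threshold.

10.6 dBV

Input is 10 dB above T (since output overshoot × R = input overshoot: (13.1 − T)·4 = 20.6 − T gives T = 10.6 dBV).
Check: 10.6 + (20.6 − 10.6)/4 = 10.6 + 2.5 = 13.1 dBV. ✓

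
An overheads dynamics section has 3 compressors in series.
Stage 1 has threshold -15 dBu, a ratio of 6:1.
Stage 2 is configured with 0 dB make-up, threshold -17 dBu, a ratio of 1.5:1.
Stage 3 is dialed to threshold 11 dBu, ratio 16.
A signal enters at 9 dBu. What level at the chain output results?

Stage 1: 9 dBu is 24 dB over -15 dBu; at 6:1 that becomes 4 dB over, giving -11 dBu.
Stage 2: 6 dB above -17 dBu, reduced 1.5:1 to 4 dB above → -13 dBu.
Stage 3: -13 dBu ≤ 11 dBu, so stage 3 doesn't engage; output -13 dBu.

-13 dBu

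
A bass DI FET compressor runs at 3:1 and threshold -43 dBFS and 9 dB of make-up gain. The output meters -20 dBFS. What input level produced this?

Remove make-up: -20 − 9 = -29 dBFS.
That's 14 dB above the -43 dBFS threshold.
Before 3:1 compression the overshoot was 14 × 3 = 42 dB, so input = -43 + 42 = -1 dBFS.

-1 dBFS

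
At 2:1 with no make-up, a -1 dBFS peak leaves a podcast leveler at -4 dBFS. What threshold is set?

-7 dBFS

Input is 6 dB above T (since output overshoot × R = input overshoot: (-4 − T)·2 = -1 − T gives T = -7 dBFS).
Check: -7 + (-1 − (-7))/2 = -7 + 3 = -4 dBFS. ✓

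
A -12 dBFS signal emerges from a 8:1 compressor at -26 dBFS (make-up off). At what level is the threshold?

Gain reduction = -12 − (-26) = 14 dB; output overshoot = GR / (R − 1) = 14 / 7 = 2 dB.
Threshold = output − output overshoot = -26 − 2 = -28 dBFS.

-28 dBFS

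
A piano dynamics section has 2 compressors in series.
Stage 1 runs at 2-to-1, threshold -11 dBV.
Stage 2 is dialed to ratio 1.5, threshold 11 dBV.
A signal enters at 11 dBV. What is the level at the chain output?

Stage 1: 22 dB above -11 dBV, reduced 2:1 to 11 dB above → 0 dBV.
Stage 2: 0 dBV is at or below the 11 dBV threshold — no compression; output 0 dBV.

0 dBV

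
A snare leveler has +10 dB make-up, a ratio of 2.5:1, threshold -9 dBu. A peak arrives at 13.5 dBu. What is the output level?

Overshoot: 13.5 − (-9) = 22.5 dB.
The 22.5 dB excess becomes 9 dB after 2.5:1 reduction.
Output = -9 + 9 = 0 dBu; make-up adds 10 dB, giving 10 dBu.

10 dBu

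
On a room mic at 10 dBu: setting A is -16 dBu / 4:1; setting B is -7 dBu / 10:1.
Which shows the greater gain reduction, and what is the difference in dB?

A: overshoot 26 dB → output overshoot 6.5 dB → GR 19.5 dB.
B: overshoot 17 dB → output overshoot 1.7 dB → GR 15.3 dB.
Difference: 4.2 dB in favour of A.

A, by 4.2 dB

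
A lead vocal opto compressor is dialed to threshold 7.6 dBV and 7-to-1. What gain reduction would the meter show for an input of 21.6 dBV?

12 dB

Overshoot = 21.6 − 7.6 = 14 dB.
A 7:1 ratio leaves 2 dB of that excess.
So the signal is attenuated by 14 − 2 = 12 dB.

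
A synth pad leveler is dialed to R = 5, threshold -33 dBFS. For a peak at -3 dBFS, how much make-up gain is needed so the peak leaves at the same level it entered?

The peak compresses to -33 + 30/5 = -27 dBFS.
To reach -3 dBFS requires -3 − (-27) = 24 dB of make-up.

24 dB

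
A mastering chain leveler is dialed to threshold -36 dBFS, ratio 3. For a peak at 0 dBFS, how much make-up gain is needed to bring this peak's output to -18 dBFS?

Without make-up, output = threshold + overshoot/3 = -36 + 12 = -24 dBFS.
Gap to target: 6 dB.

6 dB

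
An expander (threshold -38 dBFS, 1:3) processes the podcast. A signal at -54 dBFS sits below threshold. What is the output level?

-86 dBFS

Below threshold, a 1:3 expander applies gain = (3−1)×(T − x) of attenuation.
(3−1) × 16 = 32 dB, so output = -54 − 32 = -86 dBFS.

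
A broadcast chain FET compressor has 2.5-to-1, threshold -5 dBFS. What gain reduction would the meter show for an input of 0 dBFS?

Overshoot = 0 − (-5) = 5 dB.
After 2.5:1 compression the overshoot becomes 5/2.5 = 2 dB.
Gain reduction = 5 − 2 = 3 dB.

3 dB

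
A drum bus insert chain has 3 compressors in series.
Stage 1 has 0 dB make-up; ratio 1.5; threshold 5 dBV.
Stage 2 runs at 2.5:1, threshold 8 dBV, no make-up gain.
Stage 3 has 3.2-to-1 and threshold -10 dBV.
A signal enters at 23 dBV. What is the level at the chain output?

-3.25 dBV

Stage 1: 18 dB above 5 dBV, reduced 1.5:1 to 12 dB above → 17 dBV.
Stage 2: 17 dBV is 9 dB over 8 dBV; at 2.5:1 that becomes 3.6 dB over, giving 11.6 dBV.
Stage 3: 21.6 dB above -10 dBV, reduced 3.2:1 to 6.75 dB above → -3.25 dBV.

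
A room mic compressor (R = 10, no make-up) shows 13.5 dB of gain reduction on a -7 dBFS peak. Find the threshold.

Let T be the threshold. Output overshoot = (input overshoot)/R, so -20.5 − T = (-7 − T)/10.
10·(-20.5 − T) = -7 − T → 9·T = -205 − (-7) = -198.
T = -198/9 = -22 dBFS.

-22 dBFS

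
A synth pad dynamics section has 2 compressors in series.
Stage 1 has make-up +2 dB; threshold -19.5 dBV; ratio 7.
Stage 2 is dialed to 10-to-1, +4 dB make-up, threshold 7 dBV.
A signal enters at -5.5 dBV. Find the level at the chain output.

-11.5 dBV

Stage 1: overshoot 14 dB → 14/7 = 2 dB → -17.5 dBV; +2 dB make-up → -15.5 dBV.
Stage 2: -15.5 dBV ≤ 7 dBV, so stage 2 doesn't engage; make-up brings it to -11.5 dBV.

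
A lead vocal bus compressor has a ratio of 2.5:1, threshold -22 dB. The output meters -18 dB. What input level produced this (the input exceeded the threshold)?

-12 dB

That's 4 dB above the -22 dB threshold.
Undo the ratio: input overshoot = 4 × 2.5 = 10 dB, giving input = -12 dB.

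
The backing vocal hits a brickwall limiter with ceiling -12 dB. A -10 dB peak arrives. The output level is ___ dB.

A brickwall limiter is an ∞:1 compressor: any input above the ceiling is clamped to -12 dB.

-12 dB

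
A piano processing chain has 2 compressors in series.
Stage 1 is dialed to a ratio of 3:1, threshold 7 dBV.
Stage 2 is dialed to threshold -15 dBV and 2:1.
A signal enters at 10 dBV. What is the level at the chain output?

Stage 1: 10 dBV is 3 dB over 7 dBV; at 3:1 that becomes 1 dB over, giving 8 dBV.
Stage 2: 8 dBV is 23 dB over -15 dBV; at 2:1 that becomes 11.5 dB over, giving -3.5 dBV.

-3.5 dBV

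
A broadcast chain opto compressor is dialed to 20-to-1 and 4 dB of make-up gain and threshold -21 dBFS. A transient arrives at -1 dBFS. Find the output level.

Overshoot: -1 − (-21) = 20 dB.
20:1 compression reduces that to 20/20 = 1 dB over.
That puts the output at -20 dBFS; make-up adds 4 dB, giving -16 dBFS.

-16 dBFS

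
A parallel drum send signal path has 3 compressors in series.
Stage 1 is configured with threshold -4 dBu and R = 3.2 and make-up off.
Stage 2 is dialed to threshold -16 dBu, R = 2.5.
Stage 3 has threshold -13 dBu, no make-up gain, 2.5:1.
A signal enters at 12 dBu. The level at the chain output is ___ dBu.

-11.48 dBu

Stage 1: 12 dBu is 16 dB over -4 dBu; at 3.2:1 that becomes 5 dB over, giving 1 dBu.
Stage 2: 1 dBu is 17 dB over -16 dBu; at 2.5:1 that becomes 6.8 dB over, giving -9.2 dBu.
Stage 3: -9.2 dBu is 3.8 dB over -13 dBu; at 2.5:1 that becomes 1.52 dB over, giving -11.48 dBu.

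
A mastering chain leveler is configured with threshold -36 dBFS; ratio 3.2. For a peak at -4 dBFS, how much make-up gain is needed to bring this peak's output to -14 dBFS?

Without make-up, output = threshold + overshoot/3.2 = -36 + 10 = -26 dBFS.
Gap to target: 12 dB.

12 dB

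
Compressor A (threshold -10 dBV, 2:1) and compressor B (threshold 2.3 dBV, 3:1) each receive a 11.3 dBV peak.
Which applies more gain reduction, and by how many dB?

A, by 4.65 dB

A: 21.3 dB over, compressed to 10.65 dB over, so 10.65 dB of GR.
B: 9 dB over, compressed to 3 dB over, so 6 dB of GR.
A applies 4.65 dB more gain reduction.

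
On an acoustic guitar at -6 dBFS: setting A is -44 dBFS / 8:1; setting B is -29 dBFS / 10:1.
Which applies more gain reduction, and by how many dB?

A: overshoot 38 dB → output overshoot 4.75 dB → GR 33.25 dB.
B: overshoot 23 dB → output overshoot 2.3 dB → GR 20.7 dB.
A applies 12.55 dB more gain reduction.

A, by 12.55 dB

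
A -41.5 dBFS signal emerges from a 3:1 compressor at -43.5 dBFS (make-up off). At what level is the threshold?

-44.5 dBFS

Input is 3 dB above T (since output overshoot × R = input overshoot: (-43.5 − T)·3 = -41.5 − T gives T = -44.5 dBFS).
Check: -44.5 + (-41.5 − (-44.5))/3 = -44.5 + 1 = -43.5 dBFS. ✓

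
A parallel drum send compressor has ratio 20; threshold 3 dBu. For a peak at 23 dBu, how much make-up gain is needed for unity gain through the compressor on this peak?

Without make-up, output = threshold + overshoot/20 = 3 + 1 = 4 dBu.
Gap to target: 19 dB.

19 dB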